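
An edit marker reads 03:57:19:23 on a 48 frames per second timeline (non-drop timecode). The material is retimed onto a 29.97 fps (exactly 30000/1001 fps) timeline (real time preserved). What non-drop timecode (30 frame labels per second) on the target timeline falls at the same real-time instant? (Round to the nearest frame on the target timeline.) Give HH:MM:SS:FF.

03:57:05:08

Source frame index: (3×3600 + 57×60 + 19) × 48 + 23 = 683495.
Real time: 683495 / (48) = 683495/48 s.
Target frame: (683495/48) × (30000/1001) = 427184375/1001 ≈ 426757.617 → 426758.
At 30 labels/s: frame 426758 → 03:57:05:08.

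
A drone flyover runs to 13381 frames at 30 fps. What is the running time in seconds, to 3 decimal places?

446.033 seconds

Running time = 13381 × 1/30 = 13381/30 s ≈ 446.033 s.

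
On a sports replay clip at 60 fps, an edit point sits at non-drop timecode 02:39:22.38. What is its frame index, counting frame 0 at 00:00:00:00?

Total seconds to the label: (2 × 3600 + 39 × 60 + 22) = 9562.
Frame index = 9562 × 60 + 38 = 573758.

573758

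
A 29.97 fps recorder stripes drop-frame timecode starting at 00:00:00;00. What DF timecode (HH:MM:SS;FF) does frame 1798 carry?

00:00:59;28

Each 10-minute DF block holds 10 × 60 × 30 − 9 × 2 = 17982 frames. 1798 ÷ 17982 → 0 full blocks, remainder 1798.
Within the partial block the first minute is 1800 frames and each further minute 1798, so 0 further minute boundaries passed. Total skipped labels = 18 × 0 + 2 × 0 = 0.
Non-drop label index = 1798 + 0 = 1798; at 30 labels/s that is 00:00:59:28, i.e. DF 00:00:59;28.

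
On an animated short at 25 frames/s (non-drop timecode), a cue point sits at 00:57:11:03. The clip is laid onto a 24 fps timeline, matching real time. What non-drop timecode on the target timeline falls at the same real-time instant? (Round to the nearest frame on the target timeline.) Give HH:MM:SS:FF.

00:57:11:03

Source frame index: (0×3600 + 57×60 + 11) × 25 + 3 = 85778.
Real time: 85778 / (25) = 85778/25 s.
Target frame: (85778/25) × (24) = 2058672/25 ≈ 82346.880 → 82347.
At 24 labels/s: frame 82347 → 00:57:11:03.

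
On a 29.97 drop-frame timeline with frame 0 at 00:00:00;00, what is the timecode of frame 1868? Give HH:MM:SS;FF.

Ten DF minutes hold 17982 frames, so frame 1868 lies in block 0 (frames 0–17981) with 1868 frames into that block.
The block's first minute is 1800 frames and the rest 1798 each; 1868 frames reaches minute 1, so 0 × 18 + 1 × 2 = 2 labels have been skipped so far.
Adding those back, label number 1868 + 2 = 1870 at 30 labels/s is 62 s + 10 f = 0 h 1 min 2 s frame 10, i.e. 00:01:02;10.

00:01:02;10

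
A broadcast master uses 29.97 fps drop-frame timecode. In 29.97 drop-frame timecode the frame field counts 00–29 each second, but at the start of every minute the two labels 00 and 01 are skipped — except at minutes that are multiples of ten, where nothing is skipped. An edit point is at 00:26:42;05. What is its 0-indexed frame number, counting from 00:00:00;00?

Complete 10-minute blocks: 2, each 17982 frames → 35964.
Remaining 6 whole minutes in the current block: 1800 + 5 × 1798 = 10790 frames.
Within the current minute: 42 × 30 + 5 − 2 = 1263 (labels ;00/;01 skipped at this minute). Total = 35964 + 10790 + 1263 = 48017.

48017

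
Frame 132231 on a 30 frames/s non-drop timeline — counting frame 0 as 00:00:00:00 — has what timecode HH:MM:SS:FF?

01:13:27:21

132231 ÷ 30 = 4407 full seconds, remainder 21 frames.
4407 s = 1 h 13 min 27 s.
Timecode: 01:13:27:21.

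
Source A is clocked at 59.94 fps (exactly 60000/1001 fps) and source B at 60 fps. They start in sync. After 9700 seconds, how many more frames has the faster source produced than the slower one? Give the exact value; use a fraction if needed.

582000/1001 frames

A emits 60000/1001 × 9700 = 582000000/1001 frames; B emits 60 × 9700 = 582000.
Difference = 582000/1001 frames (≈ 581.4186); B is ahead of A.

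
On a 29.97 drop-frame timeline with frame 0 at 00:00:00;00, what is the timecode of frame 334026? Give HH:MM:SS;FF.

03:05:45;10

Ten DF minutes hold 17982 frames, so frame 334026 lies in block 18 (frames 323676–341657) with 10350 frames into that block.
The block's first minute is 1800 frames and the rest 1798 each; 10350 frames reaches minute 5, so 18 × 18 + 5 × 2 = 334 labels have been skipped so far.
Adding those back, label number 334026 + 334 = 334360 at 30 labels/s is 11145 s + 10 f = 3 h 5 min 45 s frame 10, i.e. 03:05:45;10.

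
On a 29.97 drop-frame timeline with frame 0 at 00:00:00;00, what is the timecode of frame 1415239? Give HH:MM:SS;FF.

Ten DF minutes hold 17982 frames, so frame 1415239 lies in block 78 (frames 1402596–1420577) with 12643 frames into that block.
The block's first minute is 1800 frames and the rest 1798 each; 12643 frames reaches minute 7, so 78 × 18 + 7 × 2 = 1418 labels have been skipped so far.
Adding those back, label number 1415239 + 1418 = 1416657 at 30 labels/s is 47221 s + 27 f = 13 h 7 min 1 s frame 27, i.e. 13:07:01;27.

13:07:01;27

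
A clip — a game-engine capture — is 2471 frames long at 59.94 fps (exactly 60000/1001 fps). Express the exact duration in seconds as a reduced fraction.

2473471/60000 seconds

Running time = 2471 ÷ (60000/1001) = 2471 × 1001/60000 = 2473471/60000 s.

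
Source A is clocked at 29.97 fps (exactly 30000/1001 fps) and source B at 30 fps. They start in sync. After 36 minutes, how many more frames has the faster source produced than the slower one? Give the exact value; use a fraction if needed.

64800/1001 frames

36 min = 2160 s.
A emits 30000/1001 × 2160 = 64800000/1001 frames; B emits 30 × 2160 = 64800.
Difference = 64800/1001 frames (≈ 64.7353); B is ahead of A.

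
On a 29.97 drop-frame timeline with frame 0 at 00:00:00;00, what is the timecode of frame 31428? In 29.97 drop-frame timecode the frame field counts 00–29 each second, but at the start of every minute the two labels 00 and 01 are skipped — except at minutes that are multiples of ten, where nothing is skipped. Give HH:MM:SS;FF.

00:17:28;20

Ten DF minutes hold 17982 frames, so frame 31428 lies in block 1 (frames 17982–35963) with 13446 frames into that block.
The block's first minute is 1800 frames and the rest 1798 each; 13446 frames reaches minute 7, so 1 × 18 + 7 × 2 = 32 labels have been skipped so far.
Adding those back, label number 31428 + 32 = 31460 at 30 labels/s is 1048 s + 20 f = 0 h 17 min 28 s frame 20, i.e. 00:17:28;20.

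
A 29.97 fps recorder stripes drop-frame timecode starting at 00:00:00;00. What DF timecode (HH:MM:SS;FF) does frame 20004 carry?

00:11:07;14

Each 10-minute DF block holds 10 × 60 × 30 − 9 × 2 = 17982 frames. 20004 ÷ 17982 → 1 full block, remainder 2022.
Within the partial block the first minute is 1800 frames and each further minute 1798, so 1 further minute boundary passed. Total skipped labels = 18 × 1 + 2 × 1 = 20.
Non-drop label index = 20004 + 20 = 20024; at 30 labels/s that is 00:11:07:14, i.e. DF 00:11:07;14.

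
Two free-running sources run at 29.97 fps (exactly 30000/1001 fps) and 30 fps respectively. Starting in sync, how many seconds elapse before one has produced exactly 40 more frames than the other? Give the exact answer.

The gap grows by |30 − 30000/1001| = 30/1001 frames per second.
Time for a 40-frame gap: 40 ÷ (30/1001) = 4004/3 s.

4004/3 seconds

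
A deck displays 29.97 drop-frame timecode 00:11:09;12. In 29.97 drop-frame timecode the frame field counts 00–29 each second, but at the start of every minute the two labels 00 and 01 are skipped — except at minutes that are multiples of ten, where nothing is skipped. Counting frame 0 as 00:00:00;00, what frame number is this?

20062

As if non-drop at 30 labels/s: (0 × 3600 + 11 × 60 + 9) × 30 + 12 = 20082.
Minute boundaries passed: 11; those not divisible by 10: 11 − 1 = 10; dropped labels = 2 × 10 = 20.
Actual frame index = 20082 − 20 = 20062.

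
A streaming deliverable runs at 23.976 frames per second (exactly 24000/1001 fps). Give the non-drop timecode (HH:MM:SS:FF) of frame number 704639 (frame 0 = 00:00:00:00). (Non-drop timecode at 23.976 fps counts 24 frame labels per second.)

704639 ÷ 24 = 29359 full seconds, remainder 23 frames.
29359 s = 8 h 9 min 19 s.
Timecode: 08:09:19:23.

08:09:19:23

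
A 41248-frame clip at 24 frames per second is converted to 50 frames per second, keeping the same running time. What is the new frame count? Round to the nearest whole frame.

85933 frames

Frames at target rate = 41248 × (50) / (24) = 257800/3 ≈ 85933.333.
Nearest whole frame: 85933.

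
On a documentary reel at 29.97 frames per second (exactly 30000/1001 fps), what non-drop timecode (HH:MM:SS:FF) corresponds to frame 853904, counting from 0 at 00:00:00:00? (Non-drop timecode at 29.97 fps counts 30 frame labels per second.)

07:54:23:14

853904 ÷ 30 = 28463 full seconds, remainder 14 frames.
28463 s = 7 h 54 min 23 s.
Timecode: 07:54:23:14.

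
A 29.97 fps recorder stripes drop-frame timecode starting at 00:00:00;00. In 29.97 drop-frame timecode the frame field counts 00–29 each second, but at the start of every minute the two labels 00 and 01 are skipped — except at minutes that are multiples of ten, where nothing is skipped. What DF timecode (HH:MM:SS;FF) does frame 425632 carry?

03:56:41;28

Ten DF minutes hold 17982 frames, so frame 425632 lies in block 23 (frames 413586–431567) with 12046 frames into that block.
The block's first minute is 1800 frames and the rest 1798 each; 12046 frames reaches minute 6, so 23 × 18 + 6 × 2 = 426 labels have been skipped so far.
Adding those back, label number 425632 + 426 = 426058 at 30 labels/s is 14201 s + 28 f = 3 h 56 min 41 s frame 28, i.e. 03:56:41;28.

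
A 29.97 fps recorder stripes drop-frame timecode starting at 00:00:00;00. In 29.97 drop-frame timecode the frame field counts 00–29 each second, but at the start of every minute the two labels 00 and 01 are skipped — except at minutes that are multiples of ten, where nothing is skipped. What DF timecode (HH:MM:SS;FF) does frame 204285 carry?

01:53:36;09

Each 10-minute DF block holds 10 × 60 × 30 − 9 × 2 = 17982 frames. 204285 ÷ 17982 → 11 full blocks, remainder 6483.
Within the partial block the first minute is 1800 frames and each further minute 1798, so 3 further minute boundaries passed. Total skipped labels = 18 × 11 + 2 × 3 = 204.
Non-drop label index = 204285 + 204 = 204489; at 30 labels/s that is 01:53:36:09, i.e. DF 01:53:36;09.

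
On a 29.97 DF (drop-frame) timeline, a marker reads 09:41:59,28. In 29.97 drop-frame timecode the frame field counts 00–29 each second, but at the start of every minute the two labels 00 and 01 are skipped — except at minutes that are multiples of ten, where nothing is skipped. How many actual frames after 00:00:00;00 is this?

Complete 10-minute blocks: 58, each 17982 frames → 1042956.
Remaining 1 whole minute in the current block: 1800 + 0 × 1798 = 1800 frames.
Within the current minute: 59 × 30 + 28 − 2 = 1796 (labels ;00/;01 skipped at this minute). Total = 1042956 + 1800 + 1796 = 1046552.

1046552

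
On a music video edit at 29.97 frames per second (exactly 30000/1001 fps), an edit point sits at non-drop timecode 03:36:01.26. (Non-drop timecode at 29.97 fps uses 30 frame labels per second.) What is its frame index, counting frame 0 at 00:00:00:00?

frame 388856

Total seconds to the label: (3 × 3600 + 36 × 60 + 1) = 12961.
Frame index = 12961 × 30 + 26 = 388856.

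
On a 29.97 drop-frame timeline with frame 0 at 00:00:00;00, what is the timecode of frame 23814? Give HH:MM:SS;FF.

00:13:14;18

Each 10-minute DF block holds 10 × 60 × 30 − 9 × 2 = 17982 frames. 23814 ÷ 17982 → 1 full block, remainder 5832.
Within the partial block the first minute is 1800 frames and each further minute 1798, so 3 further minute boundaries passed. Total skipped labels = 18 × 1 + 2 × 3 = 24.
Non-drop label index = 23814 + 24 = 23838; at 30 labels/s that is 00:13:14:18, i.e. DF 00:13:14;18.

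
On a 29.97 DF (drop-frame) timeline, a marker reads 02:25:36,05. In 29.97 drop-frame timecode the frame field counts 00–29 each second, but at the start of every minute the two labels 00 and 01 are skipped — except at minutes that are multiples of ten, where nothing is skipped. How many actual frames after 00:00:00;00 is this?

Complete 10-minute blocks: 14, each 17982 frames → 251748.
Remaining 5 whole minutes in the current block: 1800 + 4 × 1798 = 8992 frames.
Within the current minute: 36 × 30 + 5 − 2 = 1083 (labels ;00/;01 skipped at this minute). Total = 251748 + 8992 + 1083 = 261823.

261823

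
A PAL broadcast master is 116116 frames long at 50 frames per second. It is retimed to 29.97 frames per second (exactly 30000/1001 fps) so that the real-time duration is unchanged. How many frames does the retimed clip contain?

69600 frames

Target frames = source frames × (target rate / source rate) = 116116 × (30000/1001)/(50) = 116116 × 600/1001 = 69600.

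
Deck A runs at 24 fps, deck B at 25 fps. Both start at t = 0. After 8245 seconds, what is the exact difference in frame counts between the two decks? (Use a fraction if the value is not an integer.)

A emits 24 × 8245 = 197880 frames; B emits 25 × 8245 = 206125.
Difference = 8245 frames; B is ahead of A.

8245 frames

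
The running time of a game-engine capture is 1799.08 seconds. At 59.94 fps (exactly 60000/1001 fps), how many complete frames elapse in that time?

Frames = 1799.08 × 60000/1001 = 107944800/1001 ≈ 107836.9630.
Complete frames: 107836.

107836 frames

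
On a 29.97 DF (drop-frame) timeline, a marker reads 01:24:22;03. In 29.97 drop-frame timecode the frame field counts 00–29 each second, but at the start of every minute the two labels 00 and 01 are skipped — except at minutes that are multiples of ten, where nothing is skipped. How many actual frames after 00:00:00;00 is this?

151711

Complete 10-minute blocks: 8, each 17982 frames → 143856.
Remaining 4 whole minutes in the current block: 1800 + 3 × 1798 = 7194 frames.
Within the current minute: 22 × 30 + 3 − 2 = 661 (labels ;00/;01 skipped at this minute). Total = 143856 + 7194 + 661 = 151711.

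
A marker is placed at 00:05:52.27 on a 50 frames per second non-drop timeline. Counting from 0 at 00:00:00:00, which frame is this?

17627

Total seconds to the label: (0 × 3600 + 5 × 60 + 52) = 352.
Frame index = 352 × 50 + 27 = 17627.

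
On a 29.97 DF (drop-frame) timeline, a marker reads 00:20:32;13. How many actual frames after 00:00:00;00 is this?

As if non-drop at 30 labels/s: (0 × 3600 + 20 × 60 + 32) × 30 + 13 = 36973.
Minute boundaries passed: 20; those not divisible by 10: 20 − 2 = 18; dropped labels = 2 × 18 = 36.
Actual frame index = 36973 − 36 = 36937.

36937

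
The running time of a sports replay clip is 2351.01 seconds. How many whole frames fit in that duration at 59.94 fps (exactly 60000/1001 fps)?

Frames = 2351.01 × 60000/1001 = 141060600/1001 ≈ 140919.6803.
Complete frames: 140919.

140919 frames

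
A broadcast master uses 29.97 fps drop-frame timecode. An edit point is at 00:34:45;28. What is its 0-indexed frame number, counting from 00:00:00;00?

As if non-drop at 30 labels/s: (0 × 3600 + 34 × 60 + 45) × 30 + 28 = 62578.
Minute boundaries passed: 34; those not divisible by 10: 34 − 3 = 31; dropped labels = 2 × 31 = 62.
Actual frame index = 62578 − 62 = 62516.

62516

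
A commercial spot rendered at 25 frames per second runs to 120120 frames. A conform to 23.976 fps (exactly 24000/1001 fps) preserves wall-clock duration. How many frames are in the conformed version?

115200 frames

Target frames = source frames × (target rate / source rate) = 120120 × (24000/1001)/(25) = 120120 × 960/1001 = 115200.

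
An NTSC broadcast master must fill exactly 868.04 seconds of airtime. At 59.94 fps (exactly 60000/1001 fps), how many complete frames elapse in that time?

52030 frames

Frames = 868.04 × 60000/1001 = 52082400/1001 ≈ 52030.3696.
Complete frames: 52030.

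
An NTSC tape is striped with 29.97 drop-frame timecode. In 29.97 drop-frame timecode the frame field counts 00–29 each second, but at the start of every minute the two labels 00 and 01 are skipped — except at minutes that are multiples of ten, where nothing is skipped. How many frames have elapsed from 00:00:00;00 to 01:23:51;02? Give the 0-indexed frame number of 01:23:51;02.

150782

As if non-drop at 30 labels/s: (1 × 3600 + 23 × 60 + 51) × 30 + 2 = 150932.
Minute boundaries passed: 83; those not divisible by 10: 83 − 8 = 75; dropped labels = 2 × 75 = 150.
Actual frame index = 150932 − 150 = 150782.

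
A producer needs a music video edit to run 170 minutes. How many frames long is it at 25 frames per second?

255000 frames

170 min = 10200 s.
Frames = 10200 × 25 = 255000.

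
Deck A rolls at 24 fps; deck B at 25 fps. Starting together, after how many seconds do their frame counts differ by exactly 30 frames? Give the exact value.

30 seconds

The gap grows by |25 − 24| = 1 frame per second.
Time for a 30-frame gap: 30 ÷ (1) = 30 s.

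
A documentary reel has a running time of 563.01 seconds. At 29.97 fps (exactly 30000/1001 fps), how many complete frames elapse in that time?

Frames = 563.01 × 30000/1001 = 2412900/143 ≈ 16873.4266.
Complete frames: 16873.

16873 frames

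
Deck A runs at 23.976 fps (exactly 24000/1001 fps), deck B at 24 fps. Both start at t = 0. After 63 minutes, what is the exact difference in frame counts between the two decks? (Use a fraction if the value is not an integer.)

12960/143 frames

63 min = 3780 s.
A emits 24000/1001 × 3780 = 12960000/143 frames; B emits 24 × 3780 = 90720.
Difference = 12960/143 frames (≈ 90.6294); B is ahead of A.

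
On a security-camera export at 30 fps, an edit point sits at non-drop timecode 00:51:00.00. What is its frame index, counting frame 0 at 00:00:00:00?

Total seconds to the label: (0 × 3600 + 51 × 60 + 0) = 3060.
Frame index = 3060 × 30 + 0 = 91800.

frame 91800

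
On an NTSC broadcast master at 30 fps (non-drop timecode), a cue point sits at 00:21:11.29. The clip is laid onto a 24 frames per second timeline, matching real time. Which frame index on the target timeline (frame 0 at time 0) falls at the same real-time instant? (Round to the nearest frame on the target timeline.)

frame 30527

Source frame index: (0×3600 + 21×60 + 11) × 30 + 29 = 38159.
Real time: 38159 / (30) = 38159/30 s.
Target frame: (38159/30) × (24) = 152636/5 ≈ 30527.200 → 30527.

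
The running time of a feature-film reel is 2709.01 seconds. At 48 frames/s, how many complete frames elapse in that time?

Frames = 2709.01 × 48 = 3250812/25 ≈ 130032.4800.
Complete frames: 130032.

130032 frames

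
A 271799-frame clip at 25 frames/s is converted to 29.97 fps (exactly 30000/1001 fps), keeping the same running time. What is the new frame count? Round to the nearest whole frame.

Frames at target rate = 271799 × (30000/1001) / (25) = 29650800/91 ≈ 325832.967.
Nearest whole frame: 325833.

325833 frames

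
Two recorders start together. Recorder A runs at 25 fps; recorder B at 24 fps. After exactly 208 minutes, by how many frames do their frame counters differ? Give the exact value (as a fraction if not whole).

12480 frames

208 min = 12480 s.
A emits 25 × 12480 = 312000 frames; B emits 24 × 12480 = 299520.
Difference = 12480 frames; B is behind A.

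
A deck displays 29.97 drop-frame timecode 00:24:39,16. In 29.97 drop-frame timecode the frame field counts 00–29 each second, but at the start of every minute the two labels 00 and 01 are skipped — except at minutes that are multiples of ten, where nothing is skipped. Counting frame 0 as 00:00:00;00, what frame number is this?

Complete 10-minute blocks: 2, each 17982 frames → 35964.
Remaining 4 whole minutes in the current block: 1800 + 3 × 1798 = 7194 frames.
Within the current minute: 39 × 30 + 16 − 2 = 1184 (labels ;00/;01 skipped at this minute). Total = 35964 + 7194 + 1184 = 44342.

44342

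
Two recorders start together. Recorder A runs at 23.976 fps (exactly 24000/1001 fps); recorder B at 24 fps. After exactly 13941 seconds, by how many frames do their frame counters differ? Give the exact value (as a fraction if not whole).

334584/1001 frames

A emits 24000/1001 × 13941 = 334584000/1001 frames; B emits 24 × 13941 = 334584.
Difference = 334584/1001 frames (≈ 334.2498); B is ahead of A.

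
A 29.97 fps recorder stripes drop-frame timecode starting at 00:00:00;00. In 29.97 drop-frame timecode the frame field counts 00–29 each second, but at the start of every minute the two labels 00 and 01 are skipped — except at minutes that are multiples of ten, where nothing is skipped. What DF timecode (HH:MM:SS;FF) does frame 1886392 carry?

Ten DF minutes hold 17982 frames, so frame 1886392 lies in block 104 (frames 1870128–1888109) with 16264 frames into that block.
The block's first minute is 1800 frames and the rest 1798 each; 16264 frames reaches minute 9, so 104 × 18 + 9 × 2 = 1890 labels have been skipped so far.
Adding those back, label number 1886392 + 1890 = 1888282 at 30 labels/s is 62942 s + 22 f = 17 h 29 min 2 s frame 22, i.e. 17:29:02;22.

17:29:02;22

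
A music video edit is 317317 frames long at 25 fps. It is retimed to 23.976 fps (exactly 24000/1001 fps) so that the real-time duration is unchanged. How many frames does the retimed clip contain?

Target frames = source frames × (target rate / source rate) = 317317 × (24000/1001)/(25) = 317317 × 960/1001 = 304320.

304320 frames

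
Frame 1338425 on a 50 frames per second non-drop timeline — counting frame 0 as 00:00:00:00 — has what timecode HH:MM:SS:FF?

1338425 ÷ 50 = 26768 full seconds, remainder 25 frames.
26768 s = 7 h 26 min 8 s.
Timecode: 07:26:08:25.

07:26:08:25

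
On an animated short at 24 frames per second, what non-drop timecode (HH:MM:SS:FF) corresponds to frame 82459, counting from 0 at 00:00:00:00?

82459 ÷ 24 = 3435 full seconds, remainder 19 frames.
3435 s = 0 h 57 min 15 s.
Timecode: 00:57:15:19.

00:57:15:19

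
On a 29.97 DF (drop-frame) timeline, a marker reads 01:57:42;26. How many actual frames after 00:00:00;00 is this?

Complete 10-minute blocks: 11, each 17982 frames → 197802.
Remaining 7 whole minutes in the current block: 1800 + 6 × 1798 = 12588 frames.
Within the current minute: 42 × 30 + 26 − 2 = 1284 (labels ;00/;01 skipped at this minute). Total = 197802 + 12588 + 1284 = 211674.

211674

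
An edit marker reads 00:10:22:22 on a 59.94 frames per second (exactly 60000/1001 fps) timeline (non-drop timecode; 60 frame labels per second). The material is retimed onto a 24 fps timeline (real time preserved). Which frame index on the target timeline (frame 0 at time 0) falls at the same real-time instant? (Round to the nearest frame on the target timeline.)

frame 14952

Source frame index: (0×3600 + 10×60 + 22) × 60 + 22 = 37342.
Real time: 37342 / (60000/1001) = 18689671/30000 s.
Target frame: (18689671/30000) × (24) = 18689671/1250 ≈ 14951.737 → 14952.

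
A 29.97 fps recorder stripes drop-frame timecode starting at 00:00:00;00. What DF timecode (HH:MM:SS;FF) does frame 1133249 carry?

Each 10-minute DF block holds 10 × 60 × 30 − 9 × 2 = 17982 frames. 1133249 ÷ 17982 → 63 full blocks, remainder 383.
Within the partial block the first minute is 1800 frames and each further minute 1798, so 0 further minute boundaries passed. Total skipped labels = 18 × 63 + 2 × 0 = 1134.
Non-drop label index = 1133249 + 1134 = 1134383; at 30 labels/s that is 10:30:12:23, i.e. DF 10:30:12;23.

10:30:12;23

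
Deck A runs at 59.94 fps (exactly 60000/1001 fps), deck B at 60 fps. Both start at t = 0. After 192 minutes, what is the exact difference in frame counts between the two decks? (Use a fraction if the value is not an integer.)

192 min = 11520 s.
A emits 60000/1001 × 11520 = 691200000/1001 frames; B emits 60 × 11520 = 691200.
Difference = 691200/1001 frames (≈ 690.5095); B is ahead of A.

691200/1001 frames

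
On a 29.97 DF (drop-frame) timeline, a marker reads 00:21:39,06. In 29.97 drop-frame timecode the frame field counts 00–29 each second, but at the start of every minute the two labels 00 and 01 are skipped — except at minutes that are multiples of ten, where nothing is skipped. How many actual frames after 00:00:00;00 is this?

38938

Complete 10-minute blocks: 2, each 17982 frames → 35964.
Remaining 1 whole minute in the current block: 1800 + 0 × 1798 = 1800 frames.
Within the current minute: 39 × 30 + 6 − 2 = 1174 (labels ;00/;01 skipped at this minute). Total = 35964 + 1800 + 1174 = 38938.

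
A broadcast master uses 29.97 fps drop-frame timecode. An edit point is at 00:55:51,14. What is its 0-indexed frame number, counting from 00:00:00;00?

Complete 10-minute blocks: 5, each 17982 frames → 89910.
Remaining 5 whole minutes in the current block: 1800 + 4 × 1798 = 8992 frames.
Within the current minute: 51 × 30 + 14 − 2 = 1542 (labels ;00/;01 skipped at this minute). Total = 89910 + 8992 + 1542 = 100444.

100444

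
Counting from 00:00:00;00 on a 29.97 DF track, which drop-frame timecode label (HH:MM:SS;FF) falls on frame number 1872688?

17:21:25;12

Each 10-minute DF block holds 10 × 60 × 30 − 9 × 2 = 17982 frames. 1872688 ÷ 17982 → 104 full blocks, remainder 2560.
Within the partial block the first minute is 1800 frames and each further minute 1798, so 1 further minute boundary passed. Total skipped labels = 18 × 104 + 2 × 1 = 1874.
Non-drop label index = 1872688 + 1874 = 1874562; at 30 labels/s that is 17:21:25:12, i.e. DF 17:21:25;12.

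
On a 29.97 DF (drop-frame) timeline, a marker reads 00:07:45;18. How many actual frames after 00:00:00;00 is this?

Complete 10-minute blocks: 0, each 17982 frames → 0.
Remaining 7 whole minutes in the current block: 1800 + 6 × 1798 = 12588 frames.
Within the current minute: 45 × 30 + 18 − 2 = 1366 (labels ;00/;01 skipped at this minute). Total = 0 + 12588 + 1366 = 13954.

13954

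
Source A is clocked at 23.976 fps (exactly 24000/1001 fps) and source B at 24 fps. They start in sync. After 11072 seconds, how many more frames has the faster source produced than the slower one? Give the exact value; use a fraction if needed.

A emits 24000/1001 × 11072 = 265728000/1001 frames; B emits 24 × 11072 = 265728.
Difference = 265728/1001 frames (≈ 265.4625); B is ahead of A.

265728/1001 frames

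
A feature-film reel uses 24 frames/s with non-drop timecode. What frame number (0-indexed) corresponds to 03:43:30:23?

Total seconds to the label: (3 × 3600 + 43 × 60 + 30) = 13410.
Frame index = 13410 × 24 + 23 = 321863.

321863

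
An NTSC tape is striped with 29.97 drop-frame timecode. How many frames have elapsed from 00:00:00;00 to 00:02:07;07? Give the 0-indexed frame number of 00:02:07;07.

Complete 10-minute blocks: 0, each 17982 frames → 0.
Remaining 2 whole minutes in the current block: 1800 + 1 × 1798 = 3598 frames.
Within the current minute: 7 × 30 + 7 − 2 = 215 (labels ;00/;01 skipped at this minute). Total = 0 + 3598 + 215 = 3813.

3813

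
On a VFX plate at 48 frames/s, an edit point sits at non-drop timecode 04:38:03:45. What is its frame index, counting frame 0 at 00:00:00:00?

frame 800829

Total seconds to the label: (4 × 3600 + 38 × 60 + 3) = 16683.
Frame index = 16683 × 48 + 45 = 800829.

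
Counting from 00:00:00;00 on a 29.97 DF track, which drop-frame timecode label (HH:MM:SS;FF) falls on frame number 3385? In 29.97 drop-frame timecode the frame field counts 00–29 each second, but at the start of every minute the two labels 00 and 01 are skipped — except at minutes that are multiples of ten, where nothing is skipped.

00:01:52;27

Each 10-minute DF block holds 10 × 60 × 30 − 9 × 2 = 17982 frames. 3385 ÷ 17982 → 0 full blocks, remainder 3385.
Within the partial block the first minute is 1800 frames and each further minute 1798, so 1 further minute boundary passed. Total skipped labels = 18 × 0 + 2 × 1 = 2.
Non-drop label index = 3385 + 2 = 3387; at 30 labels/s that is 00:01:52:27, i.e. DF 00:01:52;27.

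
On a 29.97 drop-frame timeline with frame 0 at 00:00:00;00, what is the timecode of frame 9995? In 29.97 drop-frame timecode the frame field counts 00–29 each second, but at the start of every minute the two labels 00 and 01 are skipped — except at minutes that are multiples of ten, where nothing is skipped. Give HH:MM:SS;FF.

Each 10-minute DF block holds 10 × 60 × 30 − 9 × 2 = 17982 frames. 9995 ÷ 17982 → 0 full blocks, remainder 9995.
Within the partial block the first minute is 1800 frames and each further minute 1798, so 5 further minute boundaries passed. Total skipped labels = 18 × 0 + 2 × 5 = 10.
Non-drop label index = 9995 + 10 = 10005; at 30 labels/s that is 00:05:33:15, i.e. DF 00:05:33;15.

00:05:33;15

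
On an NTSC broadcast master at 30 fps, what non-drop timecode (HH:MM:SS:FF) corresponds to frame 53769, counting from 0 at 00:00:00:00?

53769 ÷ 30 = 1792 full seconds, remainder 9 frames.
1792 s = 0 h 29 min 52 s.
Timecode: 00:29:52:09.

00:29:52:09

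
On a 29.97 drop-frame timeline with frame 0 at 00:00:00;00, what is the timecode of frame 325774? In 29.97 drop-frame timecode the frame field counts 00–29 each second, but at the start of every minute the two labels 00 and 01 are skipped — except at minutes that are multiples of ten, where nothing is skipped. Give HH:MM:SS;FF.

03:01:10;00

Each 10-minute DF block holds 10 × 60 × 30 − 9 × 2 = 17982 frames. 325774 ÷ 17982 → 18 full blocks, remainder 2098.
Within the partial block the first minute is 1800 frames and each further minute 1798, so 1 further minute boundary passed. Total skipped labels = 18 × 18 + 2 × 1 = 326.
Non-drop label index = 325774 + 326 = 326100; at 30 labels/s that is 03:01:10:00, i.e. DF 03:01:10;00.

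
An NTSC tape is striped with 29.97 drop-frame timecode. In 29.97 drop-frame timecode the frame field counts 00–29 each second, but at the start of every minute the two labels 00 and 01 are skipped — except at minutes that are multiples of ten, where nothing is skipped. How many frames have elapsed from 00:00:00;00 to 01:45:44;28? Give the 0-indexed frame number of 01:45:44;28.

190158

Complete 10-minute blocks: 10, each 17982 frames → 179820.
Remaining 5 whole minutes in the current block: 1800 + 4 × 1798 = 8992 frames.
Within the current minute: 44 × 30 + 28 − 2 = 1346 (labels ;00/;01 skipped at this minute). Total = 179820 + 8992 + 1346 = 190158.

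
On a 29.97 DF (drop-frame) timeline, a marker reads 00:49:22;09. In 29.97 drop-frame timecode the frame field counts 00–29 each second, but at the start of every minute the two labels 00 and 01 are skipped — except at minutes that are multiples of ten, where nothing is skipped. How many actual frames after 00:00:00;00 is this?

88779

Complete 10-minute blocks: 4, each 17982 frames → 71928.
Remaining 9 whole minutes in the current block: 1800 + 8 × 1798 = 16184 frames.
Within the current minute: 22 × 30 + 9 − 2 = 667 (labels ;00/;01 skipped at this minute). Total = 71928 + 16184 + 667 = 88779.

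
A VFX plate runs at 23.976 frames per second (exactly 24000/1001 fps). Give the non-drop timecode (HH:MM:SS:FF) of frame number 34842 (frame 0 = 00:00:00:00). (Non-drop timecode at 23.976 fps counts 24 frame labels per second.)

00:24:11:18

34842 ÷ 24 = 1451 full seconds, remainder 18 frames.
1451 s = 0 h 24 min 11 s.
Timecode: 00:24:11:18.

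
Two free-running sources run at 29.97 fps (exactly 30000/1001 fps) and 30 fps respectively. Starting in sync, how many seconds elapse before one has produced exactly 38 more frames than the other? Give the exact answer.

The gap grows by |30 − 30000/1001| = 30/1001 frames per second.
Time for a 38-frame gap: 38 ÷ (30/1001) = 19019/15 s.

19019/15 seconds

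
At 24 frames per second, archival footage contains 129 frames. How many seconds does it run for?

Running time = 129 / (24) = 5.375 s.

5.375 seconds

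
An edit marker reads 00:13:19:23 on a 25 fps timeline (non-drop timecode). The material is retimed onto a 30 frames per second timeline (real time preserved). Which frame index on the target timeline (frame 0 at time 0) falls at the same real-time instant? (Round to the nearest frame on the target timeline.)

Source frame index: (0×3600 + 13×60 + 19) × 25 + 23 = 19998.
Real time: 19998 / (25) = 19998/25 s.
Target frame: (19998/25) × (30) = 119988/5 ≈ 23997.600 → 23998.

frame 23998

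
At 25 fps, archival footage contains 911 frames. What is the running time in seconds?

36.44 seconds

Running time = 911 / (25) = 36.44 s.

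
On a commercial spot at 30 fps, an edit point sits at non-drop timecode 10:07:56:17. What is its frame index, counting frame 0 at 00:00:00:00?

Total seconds to the label: (10 × 3600 + 7 × 60 + 56) = 36476.
Frame index = 36476 × 30 + 17 = 1094297.

1094297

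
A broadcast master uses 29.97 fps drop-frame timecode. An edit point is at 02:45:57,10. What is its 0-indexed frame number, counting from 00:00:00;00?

298422

As if non-drop at 30 labels/s: (2 × 3600 + 45 × 60 + 57) × 30 + 10 = 298720.
Minute boundaries passed: 165; those not divisible by 10: 165 − 16 = 149; dropped labels = 2 × 149 = 298.
Actual frame index = 298720 − 298 = 298422.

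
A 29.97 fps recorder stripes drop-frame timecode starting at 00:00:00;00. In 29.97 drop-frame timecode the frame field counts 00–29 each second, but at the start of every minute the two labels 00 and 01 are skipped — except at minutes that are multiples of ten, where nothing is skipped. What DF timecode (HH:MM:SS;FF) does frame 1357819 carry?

12:35:05;29

Each 10-minute DF block holds 10 × 60 × 30 − 9 × 2 = 17982 frames. 1357819 ÷ 17982 → 75 full blocks, remainder 9169.
Within the partial block the first minute is 1800 frames and each further minute 1798, so 5 further minute boundaries passed. Total skipped labels = 18 × 75 + 2 × 5 = 1360.
Non-drop label index = 1357819 + 1360 = 1359179; at 30 labels/s that is 12:35:05:29, i.e. DF 12:35:05;29.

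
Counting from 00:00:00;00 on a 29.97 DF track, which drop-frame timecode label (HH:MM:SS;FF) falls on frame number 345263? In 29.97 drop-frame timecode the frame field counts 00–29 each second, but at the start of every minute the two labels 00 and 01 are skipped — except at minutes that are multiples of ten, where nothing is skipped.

Ten DF minutes hold 17982 frames, so frame 345263 lies in block 19 (frames 341658–359639) with 3605 frames into that block.
The block's first minute is 1800 frames and the rest 1798 each; 3605 frames reaches minute 2, so 19 × 18 + 2 × 2 = 346 labels have been skipped so far.
Adding those back, label number 345263 + 346 = 345609 at 30 labels/s is 11520 s + 9 f = 3 h 12 min 0 s frame 9, i.e. 03:12:00;09.

03:12:00;09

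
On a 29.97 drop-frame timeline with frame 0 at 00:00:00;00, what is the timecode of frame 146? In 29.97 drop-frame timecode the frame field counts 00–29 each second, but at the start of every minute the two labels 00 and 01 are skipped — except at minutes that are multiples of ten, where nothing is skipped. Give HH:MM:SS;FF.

Each 10-minute DF block holds 10 × 60 × 30 − 9 × 2 = 17982 frames. 146 ÷ 17982 → 0 full blocks, remainder 146.
Within the partial block the first minute is 1800 frames and each further minute 1798, so 0 further minute boundaries passed. Total skipped labels = 18 × 0 + 2 × 0 = 0.
Non-drop label index = 146 + 0 = 146; at 30 labels/s that is 00:00:04:26, i.e. DF 00:00:04;26.

00:00:04;26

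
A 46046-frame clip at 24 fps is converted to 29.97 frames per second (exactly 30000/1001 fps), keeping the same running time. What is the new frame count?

Target frames = source frames × (target rate / source rate) = 46046 × (30000/1001)/(24) = 46046 × 1250/1001 = 57500.

57500 frames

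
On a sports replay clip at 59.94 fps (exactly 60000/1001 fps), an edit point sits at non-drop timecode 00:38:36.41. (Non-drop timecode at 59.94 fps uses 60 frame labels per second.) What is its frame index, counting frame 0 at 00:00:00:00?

frame 139001

Total seconds to the label: (0 × 3600 + 38 × 60 + 36) = 2316.
Frame index = 2316 × 60 + 41 = 139001.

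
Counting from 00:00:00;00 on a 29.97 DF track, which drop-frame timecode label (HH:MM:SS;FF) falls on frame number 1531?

Each 10-minute DF block holds 10 × 60 × 30 − 9 × 2 = 17982 frames. 1531 ÷ 17982 → 0 full blocks, remainder 1531.
Within the partial block the first minute is 1800 frames and each further minute 1798, so 0 further minute boundaries passed. Total skipped labels = 18 × 0 + 2 × 0 = 0.
Non-drop label index = 1531 + 0 = 1531; at 30 labels/s that is 00:00:51:01, i.e. DF 00:00:51;01.

00:00:51;01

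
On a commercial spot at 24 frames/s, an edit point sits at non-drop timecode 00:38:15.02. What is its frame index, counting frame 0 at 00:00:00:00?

55082

Total seconds to the label: (0 × 3600 + 38 × 60 + 15) = 2295.
Frame index = 2295 × 24 + 2 = 55082.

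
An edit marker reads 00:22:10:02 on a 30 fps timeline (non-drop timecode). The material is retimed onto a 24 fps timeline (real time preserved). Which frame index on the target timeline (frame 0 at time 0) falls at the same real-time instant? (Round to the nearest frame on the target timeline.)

Source frame index: (0×3600 + 22×60 + 10) × 30 + 2 = 39902.
Real time: 39902 / (30) = 19951/15 s.
Target frame: (19951/15) × (24) = 159608/5 ≈ 31921.600 → 31922.

frame 31922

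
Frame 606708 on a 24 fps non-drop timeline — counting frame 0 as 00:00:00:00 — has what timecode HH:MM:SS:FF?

606708 ÷ 24 = 25279 full seconds, remainder 12 frames.
25279 s = 7 h 1 min 19 s.
Timecode: 07:01:19:12.

07:01:19:12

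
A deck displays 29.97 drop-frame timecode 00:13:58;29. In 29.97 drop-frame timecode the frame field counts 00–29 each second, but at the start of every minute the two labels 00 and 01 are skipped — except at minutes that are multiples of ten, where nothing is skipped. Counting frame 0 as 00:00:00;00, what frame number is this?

Complete 10-minute blocks: 1, each 17982 frames → 17982.
Remaining 3 whole minutes in the current block: 1800 + 2 × 1798 = 5396 frames.
Within the current minute: 58 × 30 + 29 − 2 = 1767 (labels ;00/;01 skipped at this minute). Total = 17982 + 5396 + 1767 = 25145.

25145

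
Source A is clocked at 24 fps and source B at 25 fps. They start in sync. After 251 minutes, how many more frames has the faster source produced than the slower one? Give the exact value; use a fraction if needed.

15060 frames

251 min = 15060 s.
A emits 24 × 15060 = 361440 frames; B emits 25 × 15060 = 376500.
Difference = 15060 frames; B is ahead of A.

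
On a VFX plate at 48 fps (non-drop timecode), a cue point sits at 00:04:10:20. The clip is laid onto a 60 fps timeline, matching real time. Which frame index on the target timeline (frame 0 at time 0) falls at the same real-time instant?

Source frame index: (0×3600 + 4×60 + 10) × 48 + 20 = 12020.
Real time: 12020 / (48) = 3005/12 s.
Target frame: (3005/12) × (60) = 15025.

frame 15025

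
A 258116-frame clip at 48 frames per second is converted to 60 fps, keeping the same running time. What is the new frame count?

322645 frames

Target frames = source frames × (target rate / source rate) = 258116 × (60)/(48) = 258116 × 5/4 = 322645.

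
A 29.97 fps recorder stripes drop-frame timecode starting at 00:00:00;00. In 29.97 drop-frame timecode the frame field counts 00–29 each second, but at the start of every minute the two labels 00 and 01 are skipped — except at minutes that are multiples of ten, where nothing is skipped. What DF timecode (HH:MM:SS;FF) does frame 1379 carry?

Ten DF minutes hold 17982 frames, so frame 1379 lies in block 0 (frames 0–17981) with 1379 frames into that block.
The block's first minute is 1800 frames and the rest 1798 each; 1379 frames reaches minute 0, so 0 × 18 + 0 × 2 = 0 labels have been skipped so far.
Adding those back, label number 1379 + 0 = 1379 at 30 labels/s is 45 s + 29 f = 0 h 0 min 45 s frame 29, i.e. 00:00:45;29.

00:00:45;29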